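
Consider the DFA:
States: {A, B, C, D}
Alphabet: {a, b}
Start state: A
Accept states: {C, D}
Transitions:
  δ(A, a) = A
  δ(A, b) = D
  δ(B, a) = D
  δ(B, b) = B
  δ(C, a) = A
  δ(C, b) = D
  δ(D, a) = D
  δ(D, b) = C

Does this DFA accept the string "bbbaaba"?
Processing string "bbbaaba":
  A --b--> D
  D --b--> C
  C --b--> D
  D --a--> D
  D --a--> D
  D --b--> C
  C --a--> A
Final state: A
Accept states: {C, D}
No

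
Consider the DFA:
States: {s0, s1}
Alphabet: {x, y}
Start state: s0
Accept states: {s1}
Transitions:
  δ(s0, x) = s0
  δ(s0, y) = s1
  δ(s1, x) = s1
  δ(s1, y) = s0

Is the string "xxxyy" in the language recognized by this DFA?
Processing string "xxxyy":
  s0 --x--> s0
  s0 --x--> s0
  s0 --x--> s0
  s0 --y--> s1
  s1 --y--> s0
Final state: s0
Accept states: {s1}
No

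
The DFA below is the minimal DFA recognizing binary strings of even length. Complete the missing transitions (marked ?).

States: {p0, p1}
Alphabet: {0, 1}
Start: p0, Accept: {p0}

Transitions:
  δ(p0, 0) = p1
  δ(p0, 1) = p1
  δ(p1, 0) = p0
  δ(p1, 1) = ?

From the language and accept set, identify what each state tracks — p0: even length so far; p1: odd length so far.
Each missing δ(q, a) is the state matching the new tracked value after reading a.
δ(p1, 1) = p0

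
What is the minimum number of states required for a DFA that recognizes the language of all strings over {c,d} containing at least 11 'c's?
By Myhill–Nerode, count the distinguishable equivalence classes: 12 classes — having seen 0, 1, …, 10, or ≥11 copies of 'c'; any two classes i < j (j ≤ 11) are distinguished by the string c^(11−j), which takes class j to 11 copies (accepted) but leaves class i below 11 (rejected).
12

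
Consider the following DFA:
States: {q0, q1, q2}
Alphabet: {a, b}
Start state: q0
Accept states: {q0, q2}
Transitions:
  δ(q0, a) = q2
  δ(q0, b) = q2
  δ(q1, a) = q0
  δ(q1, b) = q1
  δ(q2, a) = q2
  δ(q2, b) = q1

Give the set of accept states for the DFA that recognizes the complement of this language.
Complement accept states = All states \ Original accept states
= {q0, q1, q2} \ {q0, q2}
{q1}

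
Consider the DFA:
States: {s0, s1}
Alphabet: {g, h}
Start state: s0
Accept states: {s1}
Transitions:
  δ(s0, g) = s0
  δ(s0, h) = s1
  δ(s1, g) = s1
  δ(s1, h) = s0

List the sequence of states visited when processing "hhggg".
read 'h': s0 → s1
  read 'h': s1 → s0
  read 'g': s0 → s0
  read 'g': s0 → s0
  read 'g': s0 → s0
s0 -> s1 -> s0 -> s0 -> s0 -> s0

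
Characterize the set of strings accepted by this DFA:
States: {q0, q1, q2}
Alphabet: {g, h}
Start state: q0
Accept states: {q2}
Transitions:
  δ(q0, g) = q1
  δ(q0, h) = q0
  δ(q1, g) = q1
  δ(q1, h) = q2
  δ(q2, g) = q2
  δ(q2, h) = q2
Testing a few strings:
  'hh' → reject
  'h' → reject
  'gh' → accept
  'hg' → reject
State roles: q0=no g seen yet; q1=seen a g, waiting for h; q2=substring gh seen
All strings over {g,h} containing the substring gh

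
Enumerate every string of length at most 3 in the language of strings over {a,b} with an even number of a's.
ε, b, aa, bb, aab, aba, baa, bbb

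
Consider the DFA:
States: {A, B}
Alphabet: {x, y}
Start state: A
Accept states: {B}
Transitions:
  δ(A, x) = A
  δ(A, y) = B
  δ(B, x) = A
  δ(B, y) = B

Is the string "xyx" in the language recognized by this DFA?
Processing string "xyx":
  A --x--> A
  A --y--> B
  B --x--> A
Final state: A
Accept states: {B}
No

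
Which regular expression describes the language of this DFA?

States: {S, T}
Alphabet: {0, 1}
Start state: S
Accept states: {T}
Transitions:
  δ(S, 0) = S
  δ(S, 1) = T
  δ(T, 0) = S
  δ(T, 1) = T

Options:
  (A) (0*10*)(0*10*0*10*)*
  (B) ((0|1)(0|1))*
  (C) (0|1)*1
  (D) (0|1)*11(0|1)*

Check each option against the DFA on short strings; one disagreement eliminates an option:
  (A) (0*10*)(0*10*0*10*)*: on '10' the DFA goes S → T → S and rejects (S ∉ Accept), but the regex matches it → eliminate
  (B) ((0|1)(0|1))*: on ε the DFA stays in S and rejects (S ∉ Accept), but the regex matches it → eliminate
  (C) (0|1)*1: agrees with the DFA on every string of length ≤ 6
  (D) (0|1)*11(0|1)*: on '1' the DFA goes S → T and accepts (T ∈ Accept), but the regex does not match it → eliminate
Only (C) is consistent with the DFA.
(C) (0|1)*1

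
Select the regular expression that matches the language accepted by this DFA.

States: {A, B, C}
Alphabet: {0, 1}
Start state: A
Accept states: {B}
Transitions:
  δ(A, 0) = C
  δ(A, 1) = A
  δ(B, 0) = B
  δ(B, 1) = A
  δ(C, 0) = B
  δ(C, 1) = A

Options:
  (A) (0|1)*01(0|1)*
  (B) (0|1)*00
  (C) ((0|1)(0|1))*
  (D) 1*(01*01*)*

Check each option against the DFA on short strings; one disagreement eliminates an option:
  (A) (0|1)*01(0|1)*: on '00' the DFA goes A → C → B and accepts (B ∈ Accept), but the regex does not match it → eliminate
  (B) (0|1)*00: agrees with the DFA on every string of length ≤ 6
  (C) ((0|1)(0|1))*: on ε the DFA stays in A and rejects (A ∉ Accept), but the regex matches it → eliminate
  (D) 1*(01*01*)*: on ε the DFA stays in A and rejects (A ∉ Accept), but the regex matches it → eliminate
Only (B) is consistent with the DFA.
(B) (0|1)*00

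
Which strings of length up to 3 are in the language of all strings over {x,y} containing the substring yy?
yy, xyy, yyx, yyy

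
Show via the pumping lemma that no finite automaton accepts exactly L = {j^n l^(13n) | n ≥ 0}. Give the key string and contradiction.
Assume L is regular with pumping length p. Idea: pumping the j-block breaks the 1:13 ratio.
Choose s = j^p l^(13p) (length 14p ≥ p). By the pumping lemma, s = xyz with |xy| ≤ p, |y| > 0, so y = j^k with k ≥ 1. Then xy²z = j^(p+k) l^(13p). For this to be in L we would need 13p = 13(p+k), i.e. 13k = 0, contradicting k ≥ 1. So xy²z ∉ L.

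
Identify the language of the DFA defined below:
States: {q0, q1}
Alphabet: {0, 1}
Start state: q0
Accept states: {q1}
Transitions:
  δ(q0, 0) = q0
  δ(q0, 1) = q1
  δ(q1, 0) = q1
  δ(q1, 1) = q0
Testing a few strings:
  '1' → accept
  '00' → reject
  '0' → reject
  '101' → reject
State roles: q0=even number of 1's so far; q1=odd number of 1's so far
All binary strings with an odd number of 1's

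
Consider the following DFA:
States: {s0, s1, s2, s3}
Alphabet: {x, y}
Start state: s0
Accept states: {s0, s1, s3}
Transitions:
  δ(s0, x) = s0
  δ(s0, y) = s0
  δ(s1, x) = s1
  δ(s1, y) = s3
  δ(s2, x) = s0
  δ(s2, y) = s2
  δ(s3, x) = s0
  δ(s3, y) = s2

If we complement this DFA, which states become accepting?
Complement accept states = All states \ Original accept states
= {s0, s1, s2, s3} \ {s0, s1, s3}
{s2}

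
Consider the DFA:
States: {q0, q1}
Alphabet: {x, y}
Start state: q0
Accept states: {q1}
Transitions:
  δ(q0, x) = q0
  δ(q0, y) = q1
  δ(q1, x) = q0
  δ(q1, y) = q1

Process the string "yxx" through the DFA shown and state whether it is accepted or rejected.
Processing string "yxx":
  q0 --y--> q1
  q1 --x--> q0
  q0 --x--> q0
Final state: q0
Accept states: {q1}
No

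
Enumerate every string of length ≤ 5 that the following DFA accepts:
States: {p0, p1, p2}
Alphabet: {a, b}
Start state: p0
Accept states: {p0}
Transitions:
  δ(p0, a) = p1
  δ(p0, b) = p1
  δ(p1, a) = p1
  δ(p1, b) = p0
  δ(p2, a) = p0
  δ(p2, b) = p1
ε, ab, bb, aab, bab, aaab, abab, abbb, baab, bbab, bbbb, aaaab, aabab, aabbb, abaab, abbab, baaab, babab, babbb, bbaab, bbbab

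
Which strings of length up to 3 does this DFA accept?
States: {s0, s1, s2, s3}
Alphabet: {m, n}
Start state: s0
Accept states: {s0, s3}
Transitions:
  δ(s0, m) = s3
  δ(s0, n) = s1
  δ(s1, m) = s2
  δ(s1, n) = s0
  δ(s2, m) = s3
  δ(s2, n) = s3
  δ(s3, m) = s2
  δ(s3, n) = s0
ε, m, mn, nn, mmm, mmn, mnm, nmm, nmn, nnm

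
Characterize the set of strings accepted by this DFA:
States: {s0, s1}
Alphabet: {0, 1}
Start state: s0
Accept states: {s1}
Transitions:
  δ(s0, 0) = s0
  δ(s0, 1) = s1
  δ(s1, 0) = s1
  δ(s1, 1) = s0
Testing a few strings:
  '010' → accept
  '001' → accept
  '110' → reject
  '000' → reject
State roles: s0=even number of 1's so far; s1=odd number of 1's so far
All binary strings with an odd number of 1's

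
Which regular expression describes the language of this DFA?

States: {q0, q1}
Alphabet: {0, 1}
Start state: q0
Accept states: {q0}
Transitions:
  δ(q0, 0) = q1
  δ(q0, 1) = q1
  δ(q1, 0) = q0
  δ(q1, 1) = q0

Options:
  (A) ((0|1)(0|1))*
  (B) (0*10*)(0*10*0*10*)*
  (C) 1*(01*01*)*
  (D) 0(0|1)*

Check each option against the DFA on short strings; one disagreement eliminates an option:
  (A) ((0|1)(0|1))*: agrees with the DFA on every string of length ≤ 6
  (B) (0*10*)(0*10*0*10*)*: on ε the DFA stays in q0 and accepts (q0 ∈ Accept), but the regex does not match it → eliminate
  (C) 1*(01*01*)*: on '1' the DFA goes q0 → q1 and rejects (q1 ∉ Accept), but the regex matches it → eliminate
  (D) 0(0|1)*: on ε the DFA stays in q0 and accepts (q0 ∈ Accept), but the regex does not match it → eliminate
Only (A) is consistent with the DFA.
(A) ((0|1)(0|1))*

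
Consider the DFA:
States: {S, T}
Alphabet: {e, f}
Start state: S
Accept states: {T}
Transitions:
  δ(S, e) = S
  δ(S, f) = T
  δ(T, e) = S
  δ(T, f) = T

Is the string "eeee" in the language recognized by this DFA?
Processing string "eeee":
  S --e--> S
  S --e--> S
  S --e--> S
  S --e--> S
Final state: S
Accept states: {T}
No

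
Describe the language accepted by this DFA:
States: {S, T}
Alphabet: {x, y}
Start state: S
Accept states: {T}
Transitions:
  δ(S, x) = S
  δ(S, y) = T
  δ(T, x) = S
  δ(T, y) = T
Testing a few strings:
  'yyy' → accept
  'yxy' → accept
  'x' → reject
  'xyx' → reject
State roles: S=last symbol not y; T=last symbol is y
All strings over {x,y} ending with y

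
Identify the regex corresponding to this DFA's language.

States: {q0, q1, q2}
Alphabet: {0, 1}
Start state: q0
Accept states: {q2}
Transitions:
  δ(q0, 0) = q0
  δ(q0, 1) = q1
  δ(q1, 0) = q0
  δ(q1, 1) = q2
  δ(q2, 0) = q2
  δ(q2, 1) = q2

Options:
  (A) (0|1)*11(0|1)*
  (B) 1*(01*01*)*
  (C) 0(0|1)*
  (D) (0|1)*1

Check each option against the DFA on short strings; one disagreement eliminates an option:
  (A) (0|1)*11(0|1)*: agrees with the DFA on every string of length ≤ 6
  (B) 1*(01*01*)*: on ε the DFA stays in q0 and rejects (q0 ∉ Accept), but the regex matches it → eliminate
  (C) 0(0|1)*: on '0' the DFA goes q0 → q0 and rejects (q0 ∉ Accept), but the regex matches it → eliminate
  (D) (0|1)*1: on '1' the DFA goes q0 → q1 and rejects (q1 ∉ Accept), but the regex matches it → eliminate
Only (A) is consistent with the DFA.
(A) (0|1)*11(0|1)*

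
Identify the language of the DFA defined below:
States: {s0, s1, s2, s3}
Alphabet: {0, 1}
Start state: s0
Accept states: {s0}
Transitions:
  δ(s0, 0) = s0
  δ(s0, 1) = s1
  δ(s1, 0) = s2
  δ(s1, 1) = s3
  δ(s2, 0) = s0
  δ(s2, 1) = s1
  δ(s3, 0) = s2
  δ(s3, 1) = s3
Testing a few strings:
  '0011' → reject
  '0000' → accept
  '1' → reject
  '0' → accept
State roles: s0=value ≡ 0 (mod 4); s1=value ≡ 1 (mod 4); s2=value ≡ 2 (mod 4); s3=value ≡ 3 (mod 4)
All binary strings representing a multiple of 4 (read in base 2; leading zeros allowed and ε counts as 0)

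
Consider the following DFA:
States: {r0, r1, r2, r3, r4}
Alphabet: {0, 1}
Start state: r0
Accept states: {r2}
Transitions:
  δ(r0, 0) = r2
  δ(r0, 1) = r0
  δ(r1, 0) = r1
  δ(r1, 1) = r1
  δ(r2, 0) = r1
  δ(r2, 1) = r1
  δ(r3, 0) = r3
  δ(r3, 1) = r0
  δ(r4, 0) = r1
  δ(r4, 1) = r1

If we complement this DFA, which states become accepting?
Complement accept states = All states \ Original accept states
= {r0, r1, r2, r3, r4} \ {r2}
{r0, r1, r3, r4}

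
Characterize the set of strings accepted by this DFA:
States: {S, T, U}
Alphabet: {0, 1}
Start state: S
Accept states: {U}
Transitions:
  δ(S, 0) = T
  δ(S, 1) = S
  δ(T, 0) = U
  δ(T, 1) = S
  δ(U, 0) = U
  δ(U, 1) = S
Testing a few strings:
  '100' → accept
  '0' → reject
  '10' → reject
  '000' → accept
State roles: S=last symbol not 0; T=one trailing 0; U=two trailing 0's
All binary strings ending with 00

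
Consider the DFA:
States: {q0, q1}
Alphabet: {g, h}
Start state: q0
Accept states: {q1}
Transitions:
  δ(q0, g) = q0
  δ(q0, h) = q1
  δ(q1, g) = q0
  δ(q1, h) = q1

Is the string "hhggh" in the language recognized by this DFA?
Processing string "hhggh":
  q0 --h--> q1
  q1 --h--> q1
  q1 --g--> q0
  q0 --g--> q0
  q0 --h--> q1
Final state: q1
Accept states: {q1}
Yes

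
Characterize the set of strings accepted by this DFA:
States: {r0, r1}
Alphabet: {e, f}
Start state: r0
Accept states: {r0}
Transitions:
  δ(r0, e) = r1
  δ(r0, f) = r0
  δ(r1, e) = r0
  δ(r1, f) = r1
Testing a few strings:
  'ef' → reject
  'ff' → accept
  'fe' → reject
  'ffe' → reject
State roles: r0=even number of e's so far; r1=odd number of e's so far
All strings over {e,f} with an even number of e's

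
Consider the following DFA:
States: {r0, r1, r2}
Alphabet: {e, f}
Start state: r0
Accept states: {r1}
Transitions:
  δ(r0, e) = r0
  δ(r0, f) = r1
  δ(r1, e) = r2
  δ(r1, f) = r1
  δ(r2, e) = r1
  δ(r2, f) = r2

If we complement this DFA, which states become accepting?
Complement accept states = All states \ Original accept states
= {r0, r1, r2} \ {r1}
{r0, r2}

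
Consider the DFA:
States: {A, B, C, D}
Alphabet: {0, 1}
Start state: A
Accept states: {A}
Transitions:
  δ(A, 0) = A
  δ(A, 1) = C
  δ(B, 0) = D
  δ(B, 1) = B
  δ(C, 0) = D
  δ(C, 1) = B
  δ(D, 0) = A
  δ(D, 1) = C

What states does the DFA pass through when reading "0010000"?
read '0': A → A
  read '0': A → A
  read '1': A → C
  read '0': C → D
  read '0': D → A
  read '0': A → A
  read '0': A → A
A -> A -> A -> C -> D -> A -> A -> A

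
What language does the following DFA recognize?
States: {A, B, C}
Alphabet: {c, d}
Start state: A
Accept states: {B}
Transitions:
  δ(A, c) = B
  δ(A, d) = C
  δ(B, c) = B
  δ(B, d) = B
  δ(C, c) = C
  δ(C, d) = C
Testing a few strings:
  'cc' → accept
  'dd' → reject
  'c' → accept
  'd' → reject
State roles: A=no input read; B=started with c; C=started with d (dead)
All strings over {c,d} starting with c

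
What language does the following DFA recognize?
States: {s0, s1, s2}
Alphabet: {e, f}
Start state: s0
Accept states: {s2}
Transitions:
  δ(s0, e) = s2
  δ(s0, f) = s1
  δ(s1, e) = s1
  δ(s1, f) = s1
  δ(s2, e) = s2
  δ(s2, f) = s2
Testing a few strings:
  'efe' → accept
  'fe' → reject
  'e' → accept
  'eee' → accept
State roles: s0=no input read; s1=started with f (dead); s2=started with e
All strings over {e,f} starting with e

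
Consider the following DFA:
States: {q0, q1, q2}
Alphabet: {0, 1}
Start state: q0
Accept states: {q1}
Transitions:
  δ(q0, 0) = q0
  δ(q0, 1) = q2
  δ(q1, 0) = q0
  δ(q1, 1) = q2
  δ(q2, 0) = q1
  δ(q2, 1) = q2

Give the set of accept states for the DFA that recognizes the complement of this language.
Complement accept states = All states \ Original accept states
= {q0, q1, q2} \ {q1}
{q0, q2}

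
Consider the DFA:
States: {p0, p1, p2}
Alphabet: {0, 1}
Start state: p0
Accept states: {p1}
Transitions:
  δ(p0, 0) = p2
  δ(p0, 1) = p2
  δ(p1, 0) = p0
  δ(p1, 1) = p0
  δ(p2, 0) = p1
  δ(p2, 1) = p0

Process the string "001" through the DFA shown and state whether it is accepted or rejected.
Processing string "001":
  p0 --0--> p2
  p2 --0--> p1
  p1 --1--> p0
Final state: p0
Accept states: {p1}
No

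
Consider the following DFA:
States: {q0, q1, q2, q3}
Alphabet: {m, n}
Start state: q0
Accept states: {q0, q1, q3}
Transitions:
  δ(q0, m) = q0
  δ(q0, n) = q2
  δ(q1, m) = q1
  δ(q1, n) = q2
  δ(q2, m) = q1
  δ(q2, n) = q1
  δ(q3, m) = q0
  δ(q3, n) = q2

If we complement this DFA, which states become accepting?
Complement accept states = All states \ Original accept states
= {q0, q1, q2, q3} \ {q0, q1, q3}
{q2}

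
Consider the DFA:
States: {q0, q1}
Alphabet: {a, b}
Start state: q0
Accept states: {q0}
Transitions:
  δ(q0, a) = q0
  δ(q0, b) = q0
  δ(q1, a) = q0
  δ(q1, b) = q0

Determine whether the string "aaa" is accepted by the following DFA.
Processing string "aaa":
  q0 --a--> q0
  q0 --a--> q0
  q0 --a--> q0
Final state: q0
Accept states: {q0}
Yes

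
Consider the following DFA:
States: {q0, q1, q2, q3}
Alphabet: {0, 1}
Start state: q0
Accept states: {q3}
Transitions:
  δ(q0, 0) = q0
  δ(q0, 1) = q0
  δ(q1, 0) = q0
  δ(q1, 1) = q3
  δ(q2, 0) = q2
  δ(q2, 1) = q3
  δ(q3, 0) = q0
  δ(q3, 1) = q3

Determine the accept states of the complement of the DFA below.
Complement accept states = All states \ Original accept states
= {q0, q1, q2, q3} \ {q3}
{q0, q1, q2}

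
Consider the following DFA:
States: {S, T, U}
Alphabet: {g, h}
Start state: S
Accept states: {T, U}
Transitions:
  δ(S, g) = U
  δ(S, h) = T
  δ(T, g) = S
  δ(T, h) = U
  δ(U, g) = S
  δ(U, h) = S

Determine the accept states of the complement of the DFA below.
Complement accept states = All states \ Original accept states
= {S, T, U} \ {T, U}
{S}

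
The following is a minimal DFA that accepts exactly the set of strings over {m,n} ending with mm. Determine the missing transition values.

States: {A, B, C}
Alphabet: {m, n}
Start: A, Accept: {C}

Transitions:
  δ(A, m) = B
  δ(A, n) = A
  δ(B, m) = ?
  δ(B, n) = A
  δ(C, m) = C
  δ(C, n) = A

From the language and accept set, identify what each state tracks — A: last symbol not m; B: one trailing m; C: two trailing m's.
Each missing δ(q, a) is the state matching the new tracked value after reading a.
δ(B, m) = C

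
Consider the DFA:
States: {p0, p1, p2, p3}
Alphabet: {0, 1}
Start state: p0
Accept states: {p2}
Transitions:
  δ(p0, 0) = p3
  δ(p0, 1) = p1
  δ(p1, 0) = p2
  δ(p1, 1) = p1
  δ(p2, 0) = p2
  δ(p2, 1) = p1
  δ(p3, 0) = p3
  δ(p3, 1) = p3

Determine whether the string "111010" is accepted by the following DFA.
Processing string "111010":
  p0 --1--> p1
  p1 --1--> p1
  p1 --1--> p1
  p1 --0--> p2
  p2 --1--> p1
  p1 --0--> p2
Final state: p2
Accept states: {p2}
Yes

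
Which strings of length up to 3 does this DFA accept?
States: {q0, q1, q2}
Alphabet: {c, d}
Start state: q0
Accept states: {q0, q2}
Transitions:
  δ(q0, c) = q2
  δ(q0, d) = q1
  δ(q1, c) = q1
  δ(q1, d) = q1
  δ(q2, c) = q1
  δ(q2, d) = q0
ε, c, cd, cdc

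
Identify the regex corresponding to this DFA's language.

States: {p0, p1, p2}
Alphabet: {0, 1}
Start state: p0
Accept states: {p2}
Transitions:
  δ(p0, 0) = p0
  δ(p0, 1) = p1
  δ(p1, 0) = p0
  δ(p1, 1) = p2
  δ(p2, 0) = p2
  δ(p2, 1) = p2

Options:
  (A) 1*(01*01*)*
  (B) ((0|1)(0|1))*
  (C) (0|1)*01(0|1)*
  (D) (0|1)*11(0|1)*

Check each option against the DFA on short strings; one disagreement eliminates an option:
  (A) 1*(01*01*)*: on ε the DFA stays in p0 and rejects (p0 ∉ Accept), but the regex matches it → eliminate
  (B) ((0|1)(0|1))*: on ε the DFA stays in p0 and rejects (p0 ∉ Accept), but the regex matches it → eliminate
  (C) (0|1)*01(0|1)*: on '01' the DFA goes p0 → p0 → p1 and rejects (p1 ∉ Accept), but the regex matches it → eliminate
  (D) (0|1)*11(0|1)*: agrees with the DFA on every string of length ≤ 6
Only (D) is consistent with the DFA.
(D) (0|1)*11(0|1)*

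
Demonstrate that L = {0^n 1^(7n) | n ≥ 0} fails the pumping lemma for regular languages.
Assume L is regular with pumping length p. Idea: pumping the 0-block breaks the 1:7 ratio.
Choose s = 0^p 1^(7p) (length 8p ≥ p). By the pumping lemma, s = xyz with |xy| ≤ p, |y| > 0, so y = 0^k with k ≥ 1. Then xy²z = 0^(p+k) 1^(7p). For this to be in L we would need 7p = 7(p+k), i.e. 7k = 0, contradicting k ≥ 1. So xy²z ∉ L.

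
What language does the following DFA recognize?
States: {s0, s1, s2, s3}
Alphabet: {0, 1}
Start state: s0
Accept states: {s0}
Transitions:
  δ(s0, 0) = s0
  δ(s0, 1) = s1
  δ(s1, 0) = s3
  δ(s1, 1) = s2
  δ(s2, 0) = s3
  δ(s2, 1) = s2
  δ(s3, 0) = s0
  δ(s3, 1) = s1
Testing a few strings:
  '0010' → reject
  '01' → reject
  '00' → accept
  '011' → reject
State roles: s0=value ≡ 0 (mod 4); s1=value ≡ 1 (mod 4); s2=value ≡ 3 (mod 4); s3=value ≡ 2 (mod 4)
All binary strings representing a multiple of 4 (read in base 2; leading zeros allowed and ε counts as 0)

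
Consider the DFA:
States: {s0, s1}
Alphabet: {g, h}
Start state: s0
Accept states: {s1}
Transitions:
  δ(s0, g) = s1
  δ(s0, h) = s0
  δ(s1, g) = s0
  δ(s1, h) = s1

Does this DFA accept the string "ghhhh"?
Processing string "ghhhh":
  s0 --g--> s1
  s1 --h--> s1
  s1 --h--> s1
  s1 --h--> s1
  s1 --h--> s1
Final state: s1
Accept states: {s1}
Yes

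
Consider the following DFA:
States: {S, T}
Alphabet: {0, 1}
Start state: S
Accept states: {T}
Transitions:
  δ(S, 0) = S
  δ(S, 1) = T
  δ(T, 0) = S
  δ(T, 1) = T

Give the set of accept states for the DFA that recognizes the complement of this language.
Complement accept states = All states \ Original accept states
= {S, T} \ {T}
{S}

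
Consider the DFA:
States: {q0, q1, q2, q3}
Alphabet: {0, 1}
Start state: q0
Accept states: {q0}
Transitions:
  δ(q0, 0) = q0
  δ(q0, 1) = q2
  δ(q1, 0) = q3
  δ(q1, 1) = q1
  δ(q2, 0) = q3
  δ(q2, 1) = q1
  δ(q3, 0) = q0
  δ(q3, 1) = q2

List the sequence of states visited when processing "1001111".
read '1': q0 → q2
  read '0': q2 → q3
  read '0': q3 → q0
  read '1': q0 → q2
  read '1': q2 → q1
  read '1': q1 → q1
  read '1': q1 → q1
q0 -> q2 -> q3 -> q0 -> q2 -> q1 -> q1 -> q1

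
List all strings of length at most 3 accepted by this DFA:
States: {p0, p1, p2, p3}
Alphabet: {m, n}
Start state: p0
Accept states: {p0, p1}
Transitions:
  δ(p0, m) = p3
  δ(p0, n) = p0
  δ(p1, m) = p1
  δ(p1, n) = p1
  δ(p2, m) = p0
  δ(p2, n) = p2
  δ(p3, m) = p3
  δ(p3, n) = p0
ε, n, mn, nn, mmn, mnn, nmn, nnn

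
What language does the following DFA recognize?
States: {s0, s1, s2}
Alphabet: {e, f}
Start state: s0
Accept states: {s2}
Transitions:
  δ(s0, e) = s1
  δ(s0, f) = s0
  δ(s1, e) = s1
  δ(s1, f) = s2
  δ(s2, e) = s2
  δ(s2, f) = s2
Testing a few strings:
  'feef' → accept
  'ffef' → accept
  'ee' → reject
  'ff' → reject
State roles: s0=no e seen yet; s1=seen a e, waiting for f; s2=substring ef seen
All strings over {e,f} containing the substring ef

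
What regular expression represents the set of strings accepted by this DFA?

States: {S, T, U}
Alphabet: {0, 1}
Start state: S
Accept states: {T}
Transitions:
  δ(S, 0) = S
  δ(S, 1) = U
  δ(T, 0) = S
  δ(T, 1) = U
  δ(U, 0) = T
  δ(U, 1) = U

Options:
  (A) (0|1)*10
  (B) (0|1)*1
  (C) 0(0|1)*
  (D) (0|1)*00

Check each option against the DFA on short strings; one disagreement eliminates an option:
  (A) (0|1)*10: agrees with the DFA on every string of length ≤ 6
  (B) (0|1)*1: on '1' the DFA goes S → U and rejects (U ∉ Accept), but the regex matches it → eliminate
  (C) 0(0|1)*: on '0' the DFA goes S → S and rejects (S ∉ Accept), but the regex matches it → eliminate
  (D) (0|1)*00: on '00' the DFA goes S → S → S and rejects (S ∉ Accept), but the regex matches it → eliminate
Only (A) is consistent with the DFA.
(A) (0|1)*10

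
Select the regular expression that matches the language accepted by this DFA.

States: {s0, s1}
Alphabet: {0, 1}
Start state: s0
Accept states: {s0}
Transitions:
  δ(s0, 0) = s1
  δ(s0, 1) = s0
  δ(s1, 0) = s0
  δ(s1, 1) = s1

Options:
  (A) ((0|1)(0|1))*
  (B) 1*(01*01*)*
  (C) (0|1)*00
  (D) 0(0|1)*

Check each option against the DFA on short strings; one disagreement eliminates an option:
  (A) ((0|1)(0|1))*: on '1' the DFA goes s0 → s0 and accepts (s0 ∈ Accept), but the regex does not match it → eliminate
  (B) 1*(01*01*)*: agrees with the DFA on every string of length ≤ 6
  (C) (0|1)*00: on ε the DFA stays in s0 and accepts (s0 ∈ Accept), but the regex does not match it → eliminate
  (D) 0(0|1)*: on ε the DFA stays in s0 and accepts (s0 ∈ Accept), but the regex does not match it → eliminate
Only (B) is consistent with the DFA.
(B) 1*(01*01*)*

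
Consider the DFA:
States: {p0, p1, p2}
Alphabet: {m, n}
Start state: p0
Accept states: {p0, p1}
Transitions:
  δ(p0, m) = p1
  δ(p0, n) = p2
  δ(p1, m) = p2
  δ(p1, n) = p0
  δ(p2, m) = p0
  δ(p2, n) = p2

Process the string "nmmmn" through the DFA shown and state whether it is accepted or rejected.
Processing string "nmmmn":
  p0 --n--> p2
  p2 --m--> p0
  p0 --m--> p1
  p1 --m--> p2
  p2 --n--> p2
Final state: p2
Accept states: {p0, p1}
No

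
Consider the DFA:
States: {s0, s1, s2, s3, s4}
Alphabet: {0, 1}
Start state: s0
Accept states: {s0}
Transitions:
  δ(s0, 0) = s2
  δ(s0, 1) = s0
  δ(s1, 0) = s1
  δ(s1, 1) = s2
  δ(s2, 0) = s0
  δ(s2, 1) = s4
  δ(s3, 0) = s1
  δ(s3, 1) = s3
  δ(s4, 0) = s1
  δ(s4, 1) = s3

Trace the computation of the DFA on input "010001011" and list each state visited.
read '0': s0 → s2
  read '1': s2 → s4
  read '0': s4 → s1
  read '0': s1 → s1
  read '0': s1 → s1
  read '1': s1 → s2
  read '0': s2 → s0
  read '1': s0 → s0
  read '1': s0 → s0
s0 -> s2 -> s4 -> s1 -> s1 -> s1 -> s2 -> s0 -> s0 -> s0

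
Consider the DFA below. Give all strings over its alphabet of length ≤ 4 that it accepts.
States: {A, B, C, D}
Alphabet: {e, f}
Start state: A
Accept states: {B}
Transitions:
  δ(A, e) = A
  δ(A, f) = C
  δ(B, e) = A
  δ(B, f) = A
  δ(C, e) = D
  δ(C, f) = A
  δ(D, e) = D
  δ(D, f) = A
None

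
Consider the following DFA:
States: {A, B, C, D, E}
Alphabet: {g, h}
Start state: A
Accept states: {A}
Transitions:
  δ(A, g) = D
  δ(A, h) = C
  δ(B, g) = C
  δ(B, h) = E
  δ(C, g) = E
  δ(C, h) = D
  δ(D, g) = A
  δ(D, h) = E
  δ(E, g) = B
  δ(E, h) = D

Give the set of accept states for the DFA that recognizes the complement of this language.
Complement accept states = All states \ Original accept states
= {A, B, C, D, E} \ {A}
{B, C, D, E}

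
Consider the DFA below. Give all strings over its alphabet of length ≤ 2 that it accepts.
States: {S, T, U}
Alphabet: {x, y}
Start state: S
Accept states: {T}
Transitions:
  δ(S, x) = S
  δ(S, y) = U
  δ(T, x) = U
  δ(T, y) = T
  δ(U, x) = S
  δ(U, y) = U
None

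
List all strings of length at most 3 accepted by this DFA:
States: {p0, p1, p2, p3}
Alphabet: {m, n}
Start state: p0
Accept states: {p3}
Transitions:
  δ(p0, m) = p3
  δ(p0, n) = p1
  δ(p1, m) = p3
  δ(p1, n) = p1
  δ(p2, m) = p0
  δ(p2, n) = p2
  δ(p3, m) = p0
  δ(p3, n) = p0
m, nm, mmm, mnm, nnm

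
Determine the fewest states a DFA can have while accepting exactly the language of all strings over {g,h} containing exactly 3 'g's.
By Myhill–Nerode, count the distinguishable equivalence classes: 5 classes — having seen 0, 1, …, 3, or >3 copies of 'g'; the count-3 class is the only accepting one and >3 is dead.
5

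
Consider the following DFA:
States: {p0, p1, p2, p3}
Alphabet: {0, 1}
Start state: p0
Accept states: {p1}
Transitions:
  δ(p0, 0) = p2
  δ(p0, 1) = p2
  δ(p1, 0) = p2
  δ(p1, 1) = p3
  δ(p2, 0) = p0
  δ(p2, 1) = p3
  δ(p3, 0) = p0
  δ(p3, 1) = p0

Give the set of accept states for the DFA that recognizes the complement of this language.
Complement accept states = All states \ Original accept states
= {p0, p1, p2, p3} \ {p1}
{p0, p2, p3}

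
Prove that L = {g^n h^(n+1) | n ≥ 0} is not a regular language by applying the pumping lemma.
Assume L is regular with pumping length p. Idea: pumping the g-block breaks the fixed offset of 1.
Choose s = g^p h^(p+1) ∈ L. By the pumping lemma, s = xyz with |xy| ≤ p, |y| > 0, so y = g^k with k ≥ 1. Then xy²z = g^(p+k) h^(p+1). For this to be in L we would need p+1 = (p+k)+1, i.e. k = 0, contradicting k ≥ 1. So xy²z ∉ L.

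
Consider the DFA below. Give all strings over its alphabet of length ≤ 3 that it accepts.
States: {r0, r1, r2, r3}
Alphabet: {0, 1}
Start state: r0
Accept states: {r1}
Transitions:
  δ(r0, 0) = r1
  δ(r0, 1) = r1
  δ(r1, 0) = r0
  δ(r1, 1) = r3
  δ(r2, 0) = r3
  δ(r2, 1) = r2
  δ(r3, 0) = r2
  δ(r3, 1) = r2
0, 1, 000, 001, 100, 101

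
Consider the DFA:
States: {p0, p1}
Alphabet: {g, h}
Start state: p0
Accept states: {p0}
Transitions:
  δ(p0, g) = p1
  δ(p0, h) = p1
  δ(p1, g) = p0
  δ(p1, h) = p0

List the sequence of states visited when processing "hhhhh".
read 'h': p0 → p1
  read 'h': p1 → p0
  read 'h': p0 → p1
  read 'h': p1 → p0
  read 'h': p0 → p1
p0 -> p1 -> p0 -> p1 -> p0 -> p1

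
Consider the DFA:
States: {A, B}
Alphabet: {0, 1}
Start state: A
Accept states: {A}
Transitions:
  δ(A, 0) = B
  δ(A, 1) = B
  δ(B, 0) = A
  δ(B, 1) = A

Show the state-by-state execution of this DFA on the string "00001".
read '0': A → B
  read '0': B → A
  read '0': A → B
  read '0': B → A
  read '1': A → B
A -> B -> A -> B -> A -> B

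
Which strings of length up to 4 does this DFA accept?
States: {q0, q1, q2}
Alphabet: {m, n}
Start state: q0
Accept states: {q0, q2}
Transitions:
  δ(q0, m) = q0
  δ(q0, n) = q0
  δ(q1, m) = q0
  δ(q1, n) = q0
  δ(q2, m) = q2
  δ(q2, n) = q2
ε, m, n, mm, mn, nm, nn, mmm, mmn, mnm, mnn, nmm, nmn, nnm, nnn, mmmm, mmmn, mmnm, mmnn, mnmm, mnmn, mnnm, mnnn, nmmm, nmmn, nmnm, nmnn, nnmm, nnmn, nnnm, nnnn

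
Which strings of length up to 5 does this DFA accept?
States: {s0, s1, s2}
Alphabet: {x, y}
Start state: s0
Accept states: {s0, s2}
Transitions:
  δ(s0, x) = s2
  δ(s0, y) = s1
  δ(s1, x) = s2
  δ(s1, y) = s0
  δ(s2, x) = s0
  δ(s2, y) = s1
ε, x, xx, yx, yy, xxx, xyx, xyy, yxx, yyx, xxxx, xxyx, xxyy, xyxx, xyyx, yxxx, yxyx, yxyy, yyxx, yyyx, yyyy, xxxxx, xxxyx, xxxyy, xxyxx, xxyyx, xyxxx, xyxyx, xyxyy, xyyxx, xyyyx, xyyyy, yxxxx, yxxyx, yxxyy, yxyxx, yxyyx, yyxxx, yyxyx, yyxyy, yyyxx, yyyyx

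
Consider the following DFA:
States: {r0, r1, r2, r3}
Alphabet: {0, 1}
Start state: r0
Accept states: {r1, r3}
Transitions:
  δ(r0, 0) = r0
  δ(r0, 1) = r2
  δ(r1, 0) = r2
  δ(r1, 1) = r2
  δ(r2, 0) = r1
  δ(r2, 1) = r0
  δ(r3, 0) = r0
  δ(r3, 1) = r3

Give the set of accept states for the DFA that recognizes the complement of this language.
Complement accept states = All states \ Original accept states
= {r0, r1, r2, r3} \ {r1, r3}
{r0, r2}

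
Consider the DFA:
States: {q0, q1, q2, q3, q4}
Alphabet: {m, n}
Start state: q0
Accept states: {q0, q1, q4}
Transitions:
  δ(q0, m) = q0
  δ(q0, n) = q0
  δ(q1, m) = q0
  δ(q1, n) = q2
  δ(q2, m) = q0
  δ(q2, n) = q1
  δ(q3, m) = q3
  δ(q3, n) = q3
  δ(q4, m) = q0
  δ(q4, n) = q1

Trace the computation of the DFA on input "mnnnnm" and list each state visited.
read 'm': q0 → q0
  read 'n': q0 → q0
  read 'n': q0 → q0
  read 'n': q0 → q0
  read 'n': q0 → q0
  read 'm': q0 → q0
q0 -> q0 -> q0 -> q0 -> q0 -> q0 -> q0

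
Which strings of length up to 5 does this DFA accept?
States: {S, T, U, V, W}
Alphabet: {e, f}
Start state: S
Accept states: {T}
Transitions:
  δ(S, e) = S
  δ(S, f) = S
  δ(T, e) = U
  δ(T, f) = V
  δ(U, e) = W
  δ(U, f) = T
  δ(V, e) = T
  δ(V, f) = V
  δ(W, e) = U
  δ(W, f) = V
None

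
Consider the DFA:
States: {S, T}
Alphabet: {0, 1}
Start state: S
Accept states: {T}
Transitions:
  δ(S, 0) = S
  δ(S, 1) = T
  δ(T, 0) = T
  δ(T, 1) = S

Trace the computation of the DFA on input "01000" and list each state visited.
read '0': S → S
  read '1': S → T
  read '0': T → T
  read '0': T → T
  read '0': T → T
S -> S -> T -> T -> T -> T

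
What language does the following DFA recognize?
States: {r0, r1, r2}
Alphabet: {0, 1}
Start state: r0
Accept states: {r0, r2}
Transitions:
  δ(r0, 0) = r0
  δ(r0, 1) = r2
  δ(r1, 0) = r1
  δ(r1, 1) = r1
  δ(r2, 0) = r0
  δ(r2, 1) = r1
Testing a few strings:
  '001' → accept
  '1' → accept
  '1001' → accept
  '0111' → reject
State roles: r0=last symbol not 1 (ok); r1=saw 11 (dead); r2=last symbol 1 (ok)
All binary strings with no two consecutive 1's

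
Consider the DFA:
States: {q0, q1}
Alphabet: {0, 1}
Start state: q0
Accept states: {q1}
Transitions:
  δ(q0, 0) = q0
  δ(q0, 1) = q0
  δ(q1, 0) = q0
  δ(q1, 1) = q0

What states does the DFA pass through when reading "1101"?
read '1': q0 → q0
  read '1': q0 → q0
  read '0': q0 → q0
  read '1': q0 → q0
q0 -> q0 -> q0 -> q0 -> q0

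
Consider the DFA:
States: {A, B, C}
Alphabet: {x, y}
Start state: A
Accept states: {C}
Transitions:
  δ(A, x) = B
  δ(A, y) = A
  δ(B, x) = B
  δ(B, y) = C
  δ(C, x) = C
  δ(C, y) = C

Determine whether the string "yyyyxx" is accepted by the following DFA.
Processing string "yyyyxx":
  A --y--> A
  A --y--> A
  A --y--> A
  A --y--> A
  A --x--> B
  B --x--> B
Final state: B
Accept states: {C}
No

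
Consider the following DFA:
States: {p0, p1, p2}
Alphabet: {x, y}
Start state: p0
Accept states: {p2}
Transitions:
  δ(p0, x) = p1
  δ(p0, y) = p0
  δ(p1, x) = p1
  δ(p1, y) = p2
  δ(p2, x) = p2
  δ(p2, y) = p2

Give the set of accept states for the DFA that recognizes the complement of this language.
Complement accept states = All states \ Original accept states
= {p0, p1, p2} \ {p2}
{p0, p1}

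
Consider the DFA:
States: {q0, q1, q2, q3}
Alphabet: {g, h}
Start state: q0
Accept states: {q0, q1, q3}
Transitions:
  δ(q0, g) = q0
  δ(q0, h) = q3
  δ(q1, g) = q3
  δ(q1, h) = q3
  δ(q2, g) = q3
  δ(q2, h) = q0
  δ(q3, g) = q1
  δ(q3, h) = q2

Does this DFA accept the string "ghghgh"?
Processing string "ghghgh":
  q0 --g--> q0
  q0 --h--> q3
  q3 --g--> q1
  q1 --h--> q3
  q3 --g--> q1
  q1 --h--> q3
Final state: q3
Accept states: {q0, q1, q3}
Yes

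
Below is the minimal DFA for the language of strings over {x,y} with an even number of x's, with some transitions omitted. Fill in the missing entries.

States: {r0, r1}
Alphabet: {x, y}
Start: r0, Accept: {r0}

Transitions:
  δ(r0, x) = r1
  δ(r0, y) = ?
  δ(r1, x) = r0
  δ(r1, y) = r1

From the language and accept set, identify what each state tracks — r0: even number of x's so far; r1: odd number of x's so far.
Each missing δ(q, a) is the state matching the new tracked value after reading a.
δ(r0, y) = r0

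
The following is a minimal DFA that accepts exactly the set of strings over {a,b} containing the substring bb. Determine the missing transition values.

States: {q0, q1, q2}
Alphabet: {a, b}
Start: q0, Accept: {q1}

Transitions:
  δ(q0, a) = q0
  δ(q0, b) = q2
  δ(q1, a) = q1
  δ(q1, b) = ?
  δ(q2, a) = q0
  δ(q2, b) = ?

From the language and accept set, identify what each state tracks — q0: no progress toward bb; q1: substring bb seen; q2: one trailing b.
Each missing δ(q, a) is the state matching the new tracked value after reading a.
δ(q1, b) = q1; δ(q2, b) = q1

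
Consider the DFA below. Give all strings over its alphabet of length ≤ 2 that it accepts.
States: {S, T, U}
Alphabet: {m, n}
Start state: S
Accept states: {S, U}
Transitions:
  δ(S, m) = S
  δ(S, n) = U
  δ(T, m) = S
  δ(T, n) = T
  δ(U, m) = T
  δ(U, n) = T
ε, m, n, mm, mn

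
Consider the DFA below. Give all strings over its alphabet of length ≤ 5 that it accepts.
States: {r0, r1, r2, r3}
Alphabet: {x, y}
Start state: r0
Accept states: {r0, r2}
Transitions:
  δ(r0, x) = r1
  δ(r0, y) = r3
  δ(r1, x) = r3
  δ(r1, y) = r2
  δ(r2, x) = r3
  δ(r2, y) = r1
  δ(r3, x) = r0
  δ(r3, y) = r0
ε, xy, yx, yy, xxx, xxy, xyxx, xyxy, xyyy, yxxy, yxyx, yxyy, yyxy, yyyx, yyyy, xxxxy, xxxyx, xxxyy, xxyxy, xxyyx, xxyyy, xyyxx, xyyxy, yxxxx, yxxxy, yyxxx, yyxxy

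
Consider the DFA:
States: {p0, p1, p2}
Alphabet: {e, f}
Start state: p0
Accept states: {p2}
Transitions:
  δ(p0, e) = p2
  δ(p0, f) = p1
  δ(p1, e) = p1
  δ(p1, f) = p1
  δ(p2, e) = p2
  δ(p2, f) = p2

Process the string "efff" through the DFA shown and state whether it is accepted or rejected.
Processing string "efff":
  p0 --e--> p2
  p2 --f--> p2
  p2 --f--> p2
  p2 --f--> p2
Final state: p2
Accept states: {p2}
Yes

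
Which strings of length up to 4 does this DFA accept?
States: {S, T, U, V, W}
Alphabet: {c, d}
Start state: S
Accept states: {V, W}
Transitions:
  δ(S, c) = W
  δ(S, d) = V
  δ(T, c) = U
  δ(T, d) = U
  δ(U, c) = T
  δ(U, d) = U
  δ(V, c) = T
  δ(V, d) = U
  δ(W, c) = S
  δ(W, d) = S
c, d, ccc, ccd, cdc, cdd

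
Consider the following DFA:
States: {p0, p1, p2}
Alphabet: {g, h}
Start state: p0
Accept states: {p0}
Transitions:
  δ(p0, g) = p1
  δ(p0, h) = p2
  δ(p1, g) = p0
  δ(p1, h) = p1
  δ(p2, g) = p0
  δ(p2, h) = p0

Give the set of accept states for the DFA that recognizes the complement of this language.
Complement accept states = All states \ Original accept states
= {p0, p1, p2} \ {p0}
{p1, p2}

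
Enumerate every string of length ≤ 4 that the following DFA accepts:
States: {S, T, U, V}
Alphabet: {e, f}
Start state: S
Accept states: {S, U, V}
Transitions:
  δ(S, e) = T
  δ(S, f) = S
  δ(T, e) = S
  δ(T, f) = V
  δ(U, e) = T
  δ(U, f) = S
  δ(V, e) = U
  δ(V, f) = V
ε, f, ee, ef, ff, eef, efe, eff, fee, fef, fff, eeee, eeef, eeff, efef, effe, efff, feef, fefe, feff, ffee, ffef, ffff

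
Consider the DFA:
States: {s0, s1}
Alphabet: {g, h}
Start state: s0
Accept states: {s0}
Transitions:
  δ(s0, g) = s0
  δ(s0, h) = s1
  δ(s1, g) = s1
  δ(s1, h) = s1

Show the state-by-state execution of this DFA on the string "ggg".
read 'g': s0 → s0
  read 'g': s0 → s0
  read 'g': s0 → s0
s0 -> s0 -> s0 -> s0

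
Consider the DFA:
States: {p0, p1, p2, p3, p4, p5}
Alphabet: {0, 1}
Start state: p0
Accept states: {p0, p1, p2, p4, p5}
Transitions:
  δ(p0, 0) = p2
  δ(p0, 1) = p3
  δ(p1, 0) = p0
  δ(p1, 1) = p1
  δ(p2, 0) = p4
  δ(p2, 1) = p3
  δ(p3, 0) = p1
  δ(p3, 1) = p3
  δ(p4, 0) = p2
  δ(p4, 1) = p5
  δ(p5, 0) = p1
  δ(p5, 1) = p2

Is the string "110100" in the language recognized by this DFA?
Processing string "110100":
  p0 --1--> p3
  p3 --1--> p3
  p3 --0--> p1
  p1 --1--> p1
  p1 --0--> p0
  p0 --0--> p2
Final state: p2
Accept states: {p0, p1, p2, p4, p5}
Yes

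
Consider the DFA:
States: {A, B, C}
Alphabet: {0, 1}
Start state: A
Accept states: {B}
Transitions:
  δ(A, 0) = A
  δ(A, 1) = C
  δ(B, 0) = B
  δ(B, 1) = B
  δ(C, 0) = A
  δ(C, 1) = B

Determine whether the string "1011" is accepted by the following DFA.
Processing string "1011":
  A --1--> C
  C --0--> A
  A --1--> C
  C --1--> B
Final state: B
Accept states: {B}
Yes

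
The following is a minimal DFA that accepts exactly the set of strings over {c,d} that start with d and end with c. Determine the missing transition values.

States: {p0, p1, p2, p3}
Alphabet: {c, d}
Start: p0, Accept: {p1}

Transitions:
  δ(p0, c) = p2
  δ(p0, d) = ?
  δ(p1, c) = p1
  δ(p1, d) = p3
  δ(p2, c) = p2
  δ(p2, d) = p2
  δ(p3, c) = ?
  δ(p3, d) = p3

From the language and accept set, identify what each state tracks — p0: no input read; p1: started with d, last symbol c; p2: started with c (dead); p3: started with d, last symbol d.
Each missing δ(q, a) is the state matching the new tracked value after reading a.
δ(p0, d) = p3; δ(p3, c) = p1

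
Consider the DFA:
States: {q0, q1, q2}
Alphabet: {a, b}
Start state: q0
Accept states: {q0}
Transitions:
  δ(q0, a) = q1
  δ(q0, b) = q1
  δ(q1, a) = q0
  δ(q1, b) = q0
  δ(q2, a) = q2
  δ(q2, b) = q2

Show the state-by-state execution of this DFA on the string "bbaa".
read 'b': q0 → q1
  read 'b': q1 → q0
  read 'a': q0 → q1
  read 'a': q1 → q0
q0 -> q1 -> q0 -> q1 -> q0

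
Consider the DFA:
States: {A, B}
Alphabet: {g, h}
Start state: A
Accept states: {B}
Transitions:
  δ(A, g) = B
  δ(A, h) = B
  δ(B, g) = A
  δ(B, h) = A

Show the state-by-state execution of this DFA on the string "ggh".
read 'g': A → B
  read 'g': B → A
  read 'h': A → B
A -> B -> A -> B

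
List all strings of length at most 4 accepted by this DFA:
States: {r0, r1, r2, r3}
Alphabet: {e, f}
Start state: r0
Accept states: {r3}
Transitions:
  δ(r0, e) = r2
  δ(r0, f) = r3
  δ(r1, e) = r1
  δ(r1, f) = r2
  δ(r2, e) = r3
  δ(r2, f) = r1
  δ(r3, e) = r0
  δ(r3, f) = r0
f, ee, fef, fff, eeef, eeff, effe, feee, ffee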